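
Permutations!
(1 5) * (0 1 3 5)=(0 1)(3 5)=[1, 0, 2, 5, 4, 3]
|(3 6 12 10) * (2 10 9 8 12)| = |(2 10 3 6)(8 12 9)| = 12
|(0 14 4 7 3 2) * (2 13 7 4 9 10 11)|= |(0 14 9 10 11 2)(3 13 7)|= 6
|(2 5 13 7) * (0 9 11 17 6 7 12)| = |(0 9 11 17 6 7 2 5 13 12)| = 10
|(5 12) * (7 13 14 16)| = 4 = |(5 12)(7 13 14 16)|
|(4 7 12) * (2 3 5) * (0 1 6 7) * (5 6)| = |(0 1 5 2 3 6 7 12 4)| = 9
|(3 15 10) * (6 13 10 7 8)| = |(3 15 7 8 6 13 10)| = 7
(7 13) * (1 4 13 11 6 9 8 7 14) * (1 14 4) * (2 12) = (14)(2 12)(4 13)(6 9 8 7 11) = [0, 1, 12, 3, 13, 5, 9, 11, 7, 8, 10, 6, 2, 4, 14]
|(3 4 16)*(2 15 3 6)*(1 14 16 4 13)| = |(1 14 16 6 2 15 3 13)| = 8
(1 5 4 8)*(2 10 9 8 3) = (1 5 4 3 2 10 9 8) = [0, 5, 10, 2, 3, 4, 6, 7, 1, 8, 9]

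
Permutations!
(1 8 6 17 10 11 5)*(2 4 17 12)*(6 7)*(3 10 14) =[0, 8, 4, 10, 17, 1, 12, 6, 7, 9, 11, 5, 2, 13, 3, 15, 16, 14] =(1 8 7 6 12 2 4 17 14 3 10 11 5)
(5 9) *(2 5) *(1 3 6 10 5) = (1 3 6 10 5 9 2) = [0, 3, 1, 6, 4, 9, 10, 7, 8, 2, 5]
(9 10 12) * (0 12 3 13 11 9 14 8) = (0 12 14 8)(3 13 11 9 10) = [12, 1, 2, 13, 4, 5, 6, 7, 0, 10, 3, 9, 14, 11, 8]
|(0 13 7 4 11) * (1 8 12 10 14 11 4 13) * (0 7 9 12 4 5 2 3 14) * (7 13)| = |(0 1 8 4 5 2 3 14 11 13 9 12 10)| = 13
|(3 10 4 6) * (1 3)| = 5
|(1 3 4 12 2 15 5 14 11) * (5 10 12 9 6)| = 8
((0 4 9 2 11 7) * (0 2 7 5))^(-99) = (0 5 11 2 7 9 4)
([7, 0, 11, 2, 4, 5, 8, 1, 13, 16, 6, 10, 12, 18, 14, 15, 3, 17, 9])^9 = (2 3 16 9 18 13 8 6 10 11)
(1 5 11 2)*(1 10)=[0, 5, 10, 3, 4, 11, 6, 7, 8, 9, 1, 2]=(1 5 11 2 10)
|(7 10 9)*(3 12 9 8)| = |(3 12 9 7 10 8)| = 6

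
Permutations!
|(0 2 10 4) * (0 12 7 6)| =7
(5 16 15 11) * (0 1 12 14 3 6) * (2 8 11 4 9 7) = (0 1 12 14 3 6)(2 8 11 5 16 15 4 9 7) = [1, 12, 8, 6, 9, 16, 0, 2, 11, 7, 10, 5, 14, 13, 3, 4, 15]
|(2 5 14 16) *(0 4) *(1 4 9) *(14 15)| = |(0 9 1 4)(2 5 15 14 16)| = 20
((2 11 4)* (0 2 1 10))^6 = (11) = ((0 2 11 4 1 10))^6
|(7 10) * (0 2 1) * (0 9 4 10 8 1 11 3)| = |(0 2 11 3)(1 9 4 10 7 8)| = 12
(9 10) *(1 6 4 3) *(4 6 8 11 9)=(1 8 11 9 10 4 3)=[0, 8, 2, 1, 3, 5, 6, 7, 11, 10, 4, 9]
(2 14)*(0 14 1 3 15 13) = [14, 3, 1, 15, 4, 5, 6, 7, 8, 9, 10, 11, 12, 0, 2, 13] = (0 14 2 1 3 15 13)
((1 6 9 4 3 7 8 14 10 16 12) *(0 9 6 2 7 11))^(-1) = (0 11 3 4 9)(1 12 16 10 14 8 7 2)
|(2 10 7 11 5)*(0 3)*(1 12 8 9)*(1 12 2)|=6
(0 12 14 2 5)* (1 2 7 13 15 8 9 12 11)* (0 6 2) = (0 11 1)(2 5 6)(7 13 15 8 9 12 14) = [11, 0, 5, 3, 4, 6, 2, 13, 9, 12, 10, 1, 14, 15, 7, 8]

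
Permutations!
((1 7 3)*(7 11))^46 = ((1 11 7 3))^46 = (1 7)(3 11)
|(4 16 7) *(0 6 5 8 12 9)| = 6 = |(0 6 5 8 12 9)(4 16 7)|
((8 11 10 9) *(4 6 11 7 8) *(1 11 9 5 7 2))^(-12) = ((1 11 10 5 7 8 2)(4 6 9))^(-12) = (1 10 7 2 11 5 8)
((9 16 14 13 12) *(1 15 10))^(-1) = ((1 15 10)(9 16 14 13 12))^(-1) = (1 10 15)(9 12 13 14 16)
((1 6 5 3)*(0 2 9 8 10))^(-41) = (0 10 8 9 2)(1 3 5 6)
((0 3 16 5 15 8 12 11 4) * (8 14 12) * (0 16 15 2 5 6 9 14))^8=(0 15 3)(4 16 6 9 14 12 11)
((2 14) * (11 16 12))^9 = (16)(2 14)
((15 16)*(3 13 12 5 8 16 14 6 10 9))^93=(3 16 9 8 10 5 6 12 14 13 15)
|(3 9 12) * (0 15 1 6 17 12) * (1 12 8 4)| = 5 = |(0 15 12 3 9)(1 6 17 8 4)|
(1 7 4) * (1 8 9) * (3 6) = [0, 7, 2, 6, 8, 5, 3, 4, 9, 1] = (1 7 4 8 9)(3 6)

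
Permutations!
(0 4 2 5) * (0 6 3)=[4, 1, 5, 0, 2, 6, 3]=(0 4 2 5 6 3)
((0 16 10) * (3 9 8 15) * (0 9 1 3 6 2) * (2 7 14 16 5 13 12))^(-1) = ((0 5 13 12 2)(1 3)(6 7 14 16 10 9 8 15))^(-1) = (0 2 12 13 5)(1 3)(6 15 8 9 10 16 14 7)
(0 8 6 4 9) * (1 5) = (0 8 6 4 9)(1 5) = [8, 5, 2, 3, 9, 1, 4, 7, 6, 0]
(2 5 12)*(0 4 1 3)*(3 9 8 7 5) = (0 4 1 9 8 7 5 12 2 3) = [4, 9, 3, 0, 1, 12, 6, 5, 7, 8, 10, 11, 2]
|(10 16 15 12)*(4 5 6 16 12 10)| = 7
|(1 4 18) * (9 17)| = 6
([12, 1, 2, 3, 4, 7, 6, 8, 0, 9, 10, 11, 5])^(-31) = (0 8 7 5 12)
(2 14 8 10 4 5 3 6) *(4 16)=(2 14 8 10 16 4 5 3 6)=[0, 1, 14, 6, 5, 3, 2, 7, 10, 9, 16, 11, 12, 13, 8, 15, 4]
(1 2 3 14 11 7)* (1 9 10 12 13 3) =[0, 2, 1, 14, 4, 5, 6, 9, 8, 10, 12, 7, 13, 3, 11] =(1 2)(3 14 11 7 9 10 12 13)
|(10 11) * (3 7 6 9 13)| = |(3 7 6 9 13)(10 11)| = 10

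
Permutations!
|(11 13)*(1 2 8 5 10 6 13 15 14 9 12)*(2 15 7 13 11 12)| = 13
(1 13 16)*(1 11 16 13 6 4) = [0, 6, 2, 3, 1, 5, 4, 7, 8, 9, 10, 16, 12, 13, 14, 15, 11] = (1 6 4)(11 16)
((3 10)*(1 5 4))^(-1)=(1 4 5)(3 10)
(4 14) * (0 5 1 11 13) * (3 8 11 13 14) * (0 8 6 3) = [5, 13, 2, 6, 0, 1, 3, 7, 11, 9, 10, 14, 12, 8, 4] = (0 5 1 13 8 11 14 4)(3 6)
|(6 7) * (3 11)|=|(3 11)(6 7)|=2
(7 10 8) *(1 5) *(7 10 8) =[0, 5, 2, 3, 4, 1, 6, 8, 10, 9, 7] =(1 5)(7 8 10)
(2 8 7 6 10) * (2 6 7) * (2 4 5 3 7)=(2 8 4 5 3 7)(6 10)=[0, 1, 8, 7, 5, 3, 10, 2, 4, 9, 6]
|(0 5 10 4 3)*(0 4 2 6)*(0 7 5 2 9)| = 14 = |(0 2 6 7 5 10 9)(3 4)|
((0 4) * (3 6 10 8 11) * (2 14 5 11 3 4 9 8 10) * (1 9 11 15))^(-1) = (0 4 11)(1 15 5 14 2 6 3 8 9) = ((0 11 4)(1 9 8 3 6 2 14 5 15))^(-1)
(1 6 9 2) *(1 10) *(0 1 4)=(0 1 6 9 2 10 4)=[1, 6, 10, 3, 0, 5, 9, 7, 8, 2, 4]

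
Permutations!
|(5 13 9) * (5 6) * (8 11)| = 4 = |(5 13 9 6)(8 11)|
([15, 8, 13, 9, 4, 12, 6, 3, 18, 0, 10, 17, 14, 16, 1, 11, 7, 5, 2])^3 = [17, 2, 7, 15, 4, 1, 6, 0, 13, 11, 10, 12, 8, 3, 18, 5, 9, 14, 16]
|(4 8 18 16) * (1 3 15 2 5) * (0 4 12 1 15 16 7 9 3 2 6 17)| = 15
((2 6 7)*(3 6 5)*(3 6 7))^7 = ((2 5 6 3 7))^7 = (2 6 7 5 3)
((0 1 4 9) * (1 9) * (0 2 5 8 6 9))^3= ((1 4)(2 5 8 6 9))^3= (1 4)(2 6 5 9 8)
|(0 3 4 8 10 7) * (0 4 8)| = |(0 3 8 10 7 4)| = 6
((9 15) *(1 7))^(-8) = (15)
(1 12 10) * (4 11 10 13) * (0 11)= (0 11 10 1 12 13 4)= [11, 12, 2, 3, 0, 5, 6, 7, 8, 9, 1, 10, 13, 4]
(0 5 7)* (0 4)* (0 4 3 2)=(0 5 7 3 2)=[5, 1, 0, 2, 4, 7, 6, 3]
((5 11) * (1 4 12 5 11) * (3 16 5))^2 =((1 4 12 3 16 5))^2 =(1 12 16)(3 5 4)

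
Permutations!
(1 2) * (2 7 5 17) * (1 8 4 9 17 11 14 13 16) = (1 7 5 11 14 13 16)(2 8 4 9 17) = [0, 7, 8, 3, 9, 11, 6, 5, 4, 17, 10, 14, 12, 16, 13, 15, 1, 2]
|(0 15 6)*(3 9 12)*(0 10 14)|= |(0 15 6 10 14)(3 9 12)|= 15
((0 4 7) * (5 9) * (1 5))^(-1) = ((0 4 7)(1 5 9))^(-1) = (0 7 4)(1 9 5)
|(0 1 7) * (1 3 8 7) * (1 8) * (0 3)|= 4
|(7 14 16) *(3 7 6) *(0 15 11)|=15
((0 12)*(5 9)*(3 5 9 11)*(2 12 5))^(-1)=((0 5 11 3 2 12))^(-1)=(0 12 2 3 11 5)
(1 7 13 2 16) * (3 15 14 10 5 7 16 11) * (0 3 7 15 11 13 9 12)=(0 3 11 7 9 12)(1 16)(2 13)(5 15 14 10)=[3, 16, 13, 11, 4, 15, 6, 9, 8, 12, 5, 7, 0, 2, 10, 14, 1]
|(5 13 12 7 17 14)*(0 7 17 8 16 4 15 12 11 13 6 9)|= |(0 7 8 16 4 15 12 17 14 5 6 9)(11 13)|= 12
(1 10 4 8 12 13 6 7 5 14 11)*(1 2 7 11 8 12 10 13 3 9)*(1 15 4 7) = (1 13 6 11 2)(3 9 15 4 12)(5 14 8 10 7) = [0, 13, 1, 9, 12, 14, 11, 5, 10, 15, 7, 2, 3, 6, 8, 4]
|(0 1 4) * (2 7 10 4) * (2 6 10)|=10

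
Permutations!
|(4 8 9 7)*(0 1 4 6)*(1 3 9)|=|(0 3 9 7 6)(1 4 8)|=15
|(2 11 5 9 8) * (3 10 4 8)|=8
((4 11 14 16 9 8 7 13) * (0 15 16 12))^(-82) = (0 13 15 4 16 11 9 14 8 12 7)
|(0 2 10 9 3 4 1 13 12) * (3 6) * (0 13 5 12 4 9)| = 15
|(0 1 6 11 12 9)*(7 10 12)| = |(0 1 6 11 7 10 12 9)| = 8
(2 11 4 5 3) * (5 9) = (2 11 4 9 5 3) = [0, 1, 11, 2, 9, 3, 6, 7, 8, 5, 10, 4]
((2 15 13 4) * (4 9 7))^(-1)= (2 4 7 9 13 15)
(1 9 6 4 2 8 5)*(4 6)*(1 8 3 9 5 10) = [0, 5, 3, 9, 2, 8, 6, 7, 10, 4, 1] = (1 5 8 10)(2 3 9 4)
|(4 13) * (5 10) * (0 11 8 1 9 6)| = 6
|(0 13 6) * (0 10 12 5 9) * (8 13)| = |(0 8 13 6 10 12 5 9)| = 8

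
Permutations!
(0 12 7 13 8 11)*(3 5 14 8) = (0 12 7 13 3 5 14 8 11) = [12, 1, 2, 5, 4, 14, 6, 13, 11, 9, 10, 0, 7, 3, 8]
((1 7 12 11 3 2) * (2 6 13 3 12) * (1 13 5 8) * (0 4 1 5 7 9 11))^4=((0 4 1 9 11 12)(2 13 3 6 7)(5 8))^4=(0 11 1)(2 7 6 3 13)(4 12 9)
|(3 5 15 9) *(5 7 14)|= |(3 7 14 5 15 9)|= 6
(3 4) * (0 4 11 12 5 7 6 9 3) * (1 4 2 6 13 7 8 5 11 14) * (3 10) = (0 2 6 9 10 3 14 1 4)(5 8)(7 13)(11 12) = [2, 4, 6, 14, 0, 8, 9, 13, 5, 10, 3, 12, 11, 7, 1]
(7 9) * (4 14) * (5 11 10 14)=(4 5 11 10 14)(7 9)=[0, 1, 2, 3, 5, 11, 6, 9, 8, 7, 14, 10, 12, 13, 4]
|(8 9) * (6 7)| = 2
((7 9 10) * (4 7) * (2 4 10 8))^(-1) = ((10)(2 4 7 9 8))^(-1) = (10)(2 8 9 7 4)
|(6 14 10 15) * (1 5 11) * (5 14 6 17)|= |(1 14 10 15 17 5 11)|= 7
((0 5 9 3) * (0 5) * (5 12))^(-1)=(3 9 5 12)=((3 12 5 9))^(-1)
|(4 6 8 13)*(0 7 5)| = 12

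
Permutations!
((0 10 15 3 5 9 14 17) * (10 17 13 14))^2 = ((0 17)(3 5 9 10 15)(13 14))^2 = (17)(3 9 15 5 10)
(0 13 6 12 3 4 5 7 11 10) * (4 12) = (0 13 6 4 5 7 11 10)(3 12) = [13, 1, 2, 12, 5, 7, 4, 11, 8, 9, 0, 10, 3, 6]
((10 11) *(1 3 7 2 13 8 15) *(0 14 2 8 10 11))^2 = ((0 14 2 13 10)(1 3 7 8 15))^2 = (0 2 10 14 13)(1 7 15 3 8)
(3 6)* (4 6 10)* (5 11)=(3 10 4 6)(5 11)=[0, 1, 2, 10, 6, 11, 3, 7, 8, 9, 4, 5]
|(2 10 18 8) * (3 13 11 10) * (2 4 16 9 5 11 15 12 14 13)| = |(2 3)(4 16 9 5 11 10 18 8)(12 14 13 15)| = 8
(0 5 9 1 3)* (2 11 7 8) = (0 5 9 1 3)(2 11 7 8) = [5, 3, 11, 0, 4, 9, 6, 8, 2, 1, 10, 7]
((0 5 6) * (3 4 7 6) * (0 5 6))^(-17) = (0 6 5 3 4 7)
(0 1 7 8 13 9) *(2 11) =(0 1 7 8 13 9)(2 11) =[1, 7, 11, 3, 4, 5, 6, 8, 13, 0, 10, 2, 12, 9]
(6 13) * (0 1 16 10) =(0 1 16 10)(6 13) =[1, 16, 2, 3, 4, 5, 13, 7, 8, 9, 0, 11, 12, 6, 14, 15, 10]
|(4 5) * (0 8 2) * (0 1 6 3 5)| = |(0 8 2 1 6 3 5 4)| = 8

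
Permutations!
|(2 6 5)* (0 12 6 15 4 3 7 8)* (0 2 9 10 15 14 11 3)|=|(0 12 6 5 9 10 15 4)(2 14 11 3 7 8)|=24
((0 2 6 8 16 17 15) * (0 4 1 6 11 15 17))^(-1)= (17)(0 16 8 6 1 4 15 11 2)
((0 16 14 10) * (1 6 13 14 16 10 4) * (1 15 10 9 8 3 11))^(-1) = (16)(0 10 15 4 14 13 6 1 11 3 8 9)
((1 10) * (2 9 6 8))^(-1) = (1 10)(2 8 6 9) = ((1 10)(2 9 6 8))^(-1)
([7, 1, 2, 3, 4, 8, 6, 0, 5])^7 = (0 7)(5 8)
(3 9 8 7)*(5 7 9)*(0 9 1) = (0 9 8 1)(3 5 7) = [9, 0, 2, 5, 4, 7, 6, 3, 1, 8]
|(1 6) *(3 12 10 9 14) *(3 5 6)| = 8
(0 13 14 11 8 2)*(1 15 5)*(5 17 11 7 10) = (0 13 14 7 10 5 1 15 17 11 8 2) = [13, 15, 0, 3, 4, 1, 6, 10, 2, 9, 5, 8, 12, 14, 7, 17, 16, 11]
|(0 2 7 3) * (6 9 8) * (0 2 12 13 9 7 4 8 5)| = |(0 12 13 9 5)(2 4 8 6 7 3)| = 30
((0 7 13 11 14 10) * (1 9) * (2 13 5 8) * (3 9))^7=(0 14 13 8 7 10 11 2 5)(1 3 9)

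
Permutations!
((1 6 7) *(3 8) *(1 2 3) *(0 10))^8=(10)(1 7 3)(2 8 6)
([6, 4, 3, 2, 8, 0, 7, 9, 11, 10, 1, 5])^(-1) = [5, 10, 3, 2, 1, 11, 0, 6, 4, 7, 9, 8]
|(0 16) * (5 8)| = |(0 16)(5 8)| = 2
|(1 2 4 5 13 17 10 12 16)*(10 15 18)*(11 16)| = |(1 2 4 5 13 17 15 18 10 12 11 16)| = 12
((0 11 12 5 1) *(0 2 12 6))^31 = ((0 11 6)(1 2 12 5))^31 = (0 11 6)(1 5 12 2)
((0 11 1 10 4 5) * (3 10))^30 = ((0 11 1 3 10 4 5))^30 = (0 1 10 5 11 3 4)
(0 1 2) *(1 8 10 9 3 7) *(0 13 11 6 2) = (0 8 10 9 3 7 1)(2 13 11 6) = [8, 0, 13, 7, 4, 5, 2, 1, 10, 3, 9, 6, 12, 11]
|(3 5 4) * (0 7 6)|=|(0 7 6)(3 5 4)|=3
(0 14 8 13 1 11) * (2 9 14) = [2, 11, 9, 3, 4, 5, 6, 7, 13, 14, 10, 0, 12, 1, 8] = (0 2 9 14 8 13 1 11)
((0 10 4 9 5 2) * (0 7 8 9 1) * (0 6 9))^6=(0 5 4 7 6)(1 8 9 10 2)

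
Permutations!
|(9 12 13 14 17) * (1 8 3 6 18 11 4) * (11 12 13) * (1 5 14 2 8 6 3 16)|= 14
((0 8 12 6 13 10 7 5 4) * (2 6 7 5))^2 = ((0 8 12 7 2 6 13 10 5 4))^2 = (0 12 2 13 5)(4 8 7 6 10)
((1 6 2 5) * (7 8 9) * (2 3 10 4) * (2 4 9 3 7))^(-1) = ((1 6 7 8 3 10 9 2 5))^(-1) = (1 5 2 9 10 3 8 7 6)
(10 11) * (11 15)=(10 15 11)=[0, 1, 2, 3, 4, 5, 6, 7, 8, 9, 15, 10, 12, 13, 14, 11]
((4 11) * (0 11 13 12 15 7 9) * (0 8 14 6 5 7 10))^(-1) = (0 10 15 12 13 4 11)(5 6 14 8 9 7)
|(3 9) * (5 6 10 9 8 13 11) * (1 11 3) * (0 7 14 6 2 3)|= |(0 7 14 6 10 9 1 11 5 2 3 8 13)|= 13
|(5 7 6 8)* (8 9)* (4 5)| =|(4 5 7 6 9 8)| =6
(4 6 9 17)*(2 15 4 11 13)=(2 15 4 6 9 17 11 13)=[0, 1, 15, 3, 6, 5, 9, 7, 8, 17, 10, 13, 12, 2, 14, 4, 16, 11]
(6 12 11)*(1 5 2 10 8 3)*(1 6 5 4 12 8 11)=(1 4 12)(2 10 11 5)(3 6 8)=[0, 4, 10, 6, 12, 2, 8, 7, 3, 9, 11, 5, 1]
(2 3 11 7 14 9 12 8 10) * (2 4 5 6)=(2 3 11 7 14 9 12 8 10 4 5 6)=[0, 1, 3, 11, 5, 6, 2, 14, 10, 12, 4, 7, 8, 13, 9]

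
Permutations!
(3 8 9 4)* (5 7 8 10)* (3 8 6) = [0, 1, 2, 10, 8, 7, 3, 6, 9, 4, 5] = (3 10 5 7 6)(4 8 9)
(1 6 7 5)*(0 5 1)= [5, 6, 2, 3, 4, 0, 7, 1]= (0 5)(1 6 7)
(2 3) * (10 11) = (2 3)(10 11) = [0, 1, 3, 2, 4, 5, 6, 7, 8, 9, 11, 10]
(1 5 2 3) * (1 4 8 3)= (1 5 2)(3 4 8)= [0, 5, 1, 4, 8, 2, 6, 7, 3]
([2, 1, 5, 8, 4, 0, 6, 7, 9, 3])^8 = [5, 1, 0, 9, 4, 2, 6, 7, 3, 8]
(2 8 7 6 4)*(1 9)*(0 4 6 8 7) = (0 4 2 7 8)(1 9) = [4, 9, 7, 3, 2, 5, 6, 8, 0, 1]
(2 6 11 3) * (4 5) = (2 6 11 3)(4 5) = [0, 1, 6, 2, 5, 4, 11, 7, 8, 9, 10, 3]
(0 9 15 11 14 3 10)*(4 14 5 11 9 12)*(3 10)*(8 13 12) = (0 8 13 12 4 14 10)(5 11)(9 15) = [8, 1, 2, 3, 14, 11, 6, 7, 13, 15, 0, 5, 4, 12, 10, 9]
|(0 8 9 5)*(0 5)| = |(0 8 9)| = 3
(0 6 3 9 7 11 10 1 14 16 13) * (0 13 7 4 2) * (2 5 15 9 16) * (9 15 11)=[6, 14, 0, 16, 5, 11, 3, 9, 8, 4, 1, 10, 12, 13, 2, 15, 7]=(0 6 3 16 7 9 4 5 11 10 1 14 2)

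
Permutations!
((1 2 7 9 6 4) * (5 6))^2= (1 7 5 4 2 9 6)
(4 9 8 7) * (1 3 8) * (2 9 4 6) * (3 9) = [0, 9, 3, 8, 4, 5, 2, 6, 7, 1] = (1 9)(2 3 8 7 6)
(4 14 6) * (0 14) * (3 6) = (0 14 3 6 4) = [14, 1, 2, 6, 0, 5, 4, 7, 8, 9, 10, 11, 12, 13, 3]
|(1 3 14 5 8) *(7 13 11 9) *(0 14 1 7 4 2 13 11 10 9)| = 30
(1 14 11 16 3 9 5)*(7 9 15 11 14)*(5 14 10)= [0, 7, 2, 15, 4, 1, 6, 9, 8, 14, 5, 16, 12, 13, 10, 11, 3]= (1 7 9 14 10 5)(3 15 11 16)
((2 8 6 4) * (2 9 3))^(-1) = (2 3 9 4 6 8)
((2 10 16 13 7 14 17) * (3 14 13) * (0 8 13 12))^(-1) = (0 12 7 13 8)(2 17 14 3 16 10)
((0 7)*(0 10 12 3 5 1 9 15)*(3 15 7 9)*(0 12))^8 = ((0 9 7 10)(1 3 5)(12 15))^8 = (15)(1 5 3)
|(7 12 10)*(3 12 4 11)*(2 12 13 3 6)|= |(2 12 10 7 4 11 6)(3 13)|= 14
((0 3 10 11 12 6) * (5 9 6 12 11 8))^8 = ((12)(0 3 10 8 5 9 6))^8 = (12)(0 3 10 8 5 9 6)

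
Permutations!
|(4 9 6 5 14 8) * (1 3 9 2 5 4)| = 9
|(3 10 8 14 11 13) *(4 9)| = |(3 10 8 14 11 13)(4 9)| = 6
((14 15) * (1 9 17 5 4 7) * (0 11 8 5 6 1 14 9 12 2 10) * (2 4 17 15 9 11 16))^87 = (0 10 2 16)(1 7 15 5)(4 9 8 6)(11 17 12 14)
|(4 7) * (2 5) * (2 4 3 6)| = 6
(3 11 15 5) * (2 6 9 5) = (2 6 9 5 3 11 15) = [0, 1, 6, 11, 4, 3, 9, 7, 8, 5, 10, 15, 12, 13, 14, 2]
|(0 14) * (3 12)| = 2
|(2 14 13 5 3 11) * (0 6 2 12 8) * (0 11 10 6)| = |(2 14 13 5 3 10 6)(8 11 12)| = 21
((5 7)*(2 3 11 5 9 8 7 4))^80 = (11)(7 8 9)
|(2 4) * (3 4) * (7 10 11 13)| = 12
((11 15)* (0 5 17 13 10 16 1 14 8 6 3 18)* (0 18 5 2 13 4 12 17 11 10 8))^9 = ((18)(0 2 13 8 6 3 5 11 15 10 16 1 14)(4 12 17))^9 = (18)(0 10 3 2 16 5 13 1 11 8 14 15 6)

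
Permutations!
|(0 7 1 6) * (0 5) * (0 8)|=6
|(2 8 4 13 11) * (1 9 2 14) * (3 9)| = |(1 3 9 2 8 4 13 11 14)| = 9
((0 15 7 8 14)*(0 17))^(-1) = ((0 15 7 8 14 17))^(-1) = (0 17 14 8 7 15)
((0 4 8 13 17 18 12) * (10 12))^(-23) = ((0 4 8 13 17 18 10 12))^(-23) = (0 4 8 13 17 18 10 12)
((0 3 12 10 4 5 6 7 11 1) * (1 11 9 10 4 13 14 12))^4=(0 3 1)(4 9 12 7 14 6 13 5 10)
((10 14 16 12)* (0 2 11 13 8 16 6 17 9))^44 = ((0 2 11 13 8 16 12 10 14 6 17 9))^44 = (0 14 8)(2 6 16)(9 10 13)(11 17 12)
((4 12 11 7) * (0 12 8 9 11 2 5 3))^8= ((0 12 2 5 3)(4 8 9 11 7))^8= (0 5 12 3 2)(4 11 8 7 9)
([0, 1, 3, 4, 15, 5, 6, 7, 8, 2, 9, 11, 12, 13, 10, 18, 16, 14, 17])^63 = (18)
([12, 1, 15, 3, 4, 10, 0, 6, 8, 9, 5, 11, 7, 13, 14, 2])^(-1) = (0 6 7 12)(2 15)(5 10)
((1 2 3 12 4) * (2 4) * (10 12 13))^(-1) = (1 4)(2 12 10 13 3) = ((1 4)(2 3 13 10 12))^(-1)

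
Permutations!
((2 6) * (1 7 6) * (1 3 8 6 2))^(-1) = (1 6 8 3 2 7)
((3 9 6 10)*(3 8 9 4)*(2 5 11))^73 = (2 5 11)(3 4)(6 10 8 9)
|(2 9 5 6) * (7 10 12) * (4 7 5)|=|(2 9 4 7 10 12 5 6)|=8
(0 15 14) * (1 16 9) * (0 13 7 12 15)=(1 16 9)(7 12 15 14 13)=[0, 16, 2, 3, 4, 5, 6, 12, 8, 1, 10, 11, 15, 7, 13, 14, 9]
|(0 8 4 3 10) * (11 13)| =10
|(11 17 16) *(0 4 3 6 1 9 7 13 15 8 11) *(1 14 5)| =15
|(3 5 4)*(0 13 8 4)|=|(0 13 8 4 3 5)|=6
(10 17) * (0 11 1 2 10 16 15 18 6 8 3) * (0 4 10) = (0 11 1 2)(3 4 10 17 16 15 18 6 8) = [11, 2, 0, 4, 10, 5, 8, 7, 3, 9, 17, 1, 12, 13, 14, 18, 15, 16, 6]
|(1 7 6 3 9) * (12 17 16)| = |(1 7 6 3 9)(12 17 16)| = 15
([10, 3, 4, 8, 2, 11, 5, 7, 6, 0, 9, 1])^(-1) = (0 9 10)(1 11 5 6 8 3)(2 4)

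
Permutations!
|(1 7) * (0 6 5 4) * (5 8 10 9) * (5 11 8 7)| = |(0 6 7 1 5 4)(8 10 9 11)| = 12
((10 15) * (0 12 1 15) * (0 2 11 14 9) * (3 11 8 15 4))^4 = ((0 12 1 4 3 11 14 9)(2 8 15 10))^4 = (15)(0 3)(1 14)(4 9)(11 12)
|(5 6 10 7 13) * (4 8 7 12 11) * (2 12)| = 10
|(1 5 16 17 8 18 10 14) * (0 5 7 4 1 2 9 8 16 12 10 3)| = |(0 5 12 10 14 2 9 8 18 3)(1 7 4)(16 17)| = 30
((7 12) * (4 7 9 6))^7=((4 7 12 9 6))^7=(4 12 6 7 9)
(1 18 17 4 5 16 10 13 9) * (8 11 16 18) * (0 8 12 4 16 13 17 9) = (0 8 11 13)(1 12 4 5 18 9)(10 17 16) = [8, 12, 2, 3, 5, 18, 6, 7, 11, 1, 17, 13, 4, 0, 14, 15, 10, 16, 9]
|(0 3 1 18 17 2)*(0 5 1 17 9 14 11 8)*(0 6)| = 12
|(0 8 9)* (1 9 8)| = |(0 1 9)| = 3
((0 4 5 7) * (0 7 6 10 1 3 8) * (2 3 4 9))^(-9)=(0 9 2 3 8)(1 4 5 6 10)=((0 9 2 3 8)(1 4 5 6 10))^(-9)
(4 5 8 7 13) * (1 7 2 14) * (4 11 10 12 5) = [0, 7, 14, 3, 4, 8, 6, 13, 2, 9, 12, 10, 5, 11, 1] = (1 7 13 11 10 12 5 8 2 14)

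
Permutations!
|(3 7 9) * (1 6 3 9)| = 4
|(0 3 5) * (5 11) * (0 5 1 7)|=|(0 3 11 1 7)|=5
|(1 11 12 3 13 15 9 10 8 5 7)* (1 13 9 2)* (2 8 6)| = 40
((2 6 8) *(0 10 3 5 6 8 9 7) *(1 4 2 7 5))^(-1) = ((0 10 3 1 4 2 8 7)(5 6 9))^(-1) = (0 7 8 2 4 1 3 10)(5 9 6)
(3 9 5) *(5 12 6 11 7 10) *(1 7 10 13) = (1 7 13)(3 9 12 6 11 10 5) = [0, 7, 2, 9, 4, 3, 11, 13, 8, 12, 5, 10, 6, 1]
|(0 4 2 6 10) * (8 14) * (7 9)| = |(0 4 2 6 10)(7 9)(8 14)| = 10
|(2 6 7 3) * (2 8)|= |(2 6 7 3 8)|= 5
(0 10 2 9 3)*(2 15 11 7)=[10, 1, 9, 0, 4, 5, 6, 2, 8, 3, 15, 7, 12, 13, 14, 11]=(0 10 15 11 7 2 9 3)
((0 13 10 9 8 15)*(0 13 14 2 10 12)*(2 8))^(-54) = ((0 14 8 15 13 12)(2 10 9))^(-54) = (15)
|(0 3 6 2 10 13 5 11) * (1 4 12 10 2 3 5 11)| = |(0 5 1 4 12 10 13 11)(3 6)| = 8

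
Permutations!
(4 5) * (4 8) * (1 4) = (1 4 5 8) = [0, 4, 2, 3, 5, 8, 6, 7, 1]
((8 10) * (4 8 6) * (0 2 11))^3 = ((0 2 11)(4 8 10 6))^3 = (11)(4 6 10 8)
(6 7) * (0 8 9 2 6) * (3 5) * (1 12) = (0 8 9 2 6 7)(1 12)(3 5) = [8, 12, 6, 5, 4, 3, 7, 0, 9, 2, 10, 11, 1]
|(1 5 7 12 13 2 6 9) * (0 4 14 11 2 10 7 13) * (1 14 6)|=13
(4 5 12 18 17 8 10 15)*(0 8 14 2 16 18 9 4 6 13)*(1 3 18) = (0 8 10 15 6 13)(1 3 18 17 14 2 16)(4 5 12 9) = [8, 3, 16, 18, 5, 12, 13, 7, 10, 4, 15, 11, 9, 0, 2, 6, 1, 14, 17]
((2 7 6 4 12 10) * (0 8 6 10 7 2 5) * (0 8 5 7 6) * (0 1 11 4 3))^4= (0 11 3 1 6 8 12 5 4)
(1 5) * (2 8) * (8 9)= [0, 5, 9, 3, 4, 1, 6, 7, 2, 8]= (1 5)(2 9 8)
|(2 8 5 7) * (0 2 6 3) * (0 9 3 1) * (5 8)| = 6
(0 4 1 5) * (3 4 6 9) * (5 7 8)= (0 6 9 3 4 1 7 8 5)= [6, 7, 2, 4, 1, 0, 9, 8, 5, 3]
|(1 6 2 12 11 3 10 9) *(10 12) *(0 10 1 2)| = |(0 10 9 2 1 6)(3 12 11)| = 6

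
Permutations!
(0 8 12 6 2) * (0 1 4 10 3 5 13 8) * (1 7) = (1 4 10 3 5 13 8 12 6 2 7) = [0, 4, 7, 5, 10, 13, 2, 1, 12, 9, 3, 11, 6, 8]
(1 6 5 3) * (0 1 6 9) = (0 1 9)(3 6 5) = [1, 9, 2, 6, 4, 3, 5, 7, 8, 0]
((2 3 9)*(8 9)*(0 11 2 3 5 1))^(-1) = ((0 11 2 5 1)(3 8 9))^(-1) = (0 1 5 2 11)(3 9 8)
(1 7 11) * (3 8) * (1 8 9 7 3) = (1 3 9 7 11 8) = [0, 3, 2, 9, 4, 5, 6, 11, 1, 7, 10, 8]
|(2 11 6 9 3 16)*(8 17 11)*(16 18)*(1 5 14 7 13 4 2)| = 15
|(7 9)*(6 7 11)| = 4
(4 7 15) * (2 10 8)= (2 10 8)(4 7 15)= [0, 1, 10, 3, 7, 5, 6, 15, 2, 9, 8, 11, 12, 13, 14, 4]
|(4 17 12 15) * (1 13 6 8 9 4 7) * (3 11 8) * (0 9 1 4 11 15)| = 13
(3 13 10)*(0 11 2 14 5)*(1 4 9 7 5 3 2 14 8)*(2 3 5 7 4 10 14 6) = (0 11 6 2 8 1 10 3 13 14 5)(4 9) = [11, 10, 8, 13, 9, 0, 2, 7, 1, 4, 3, 6, 12, 14, 5]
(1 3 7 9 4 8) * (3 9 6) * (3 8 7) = (1 9 4 7 6 8) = [0, 9, 2, 3, 7, 5, 8, 6, 1, 4]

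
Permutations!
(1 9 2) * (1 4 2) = [0, 9, 4, 3, 2, 5, 6, 7, 8, 1] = (1 9)(2 4)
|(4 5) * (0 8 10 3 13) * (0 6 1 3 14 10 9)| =12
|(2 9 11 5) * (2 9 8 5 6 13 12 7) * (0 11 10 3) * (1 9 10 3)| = |(0 11 6 13 12 7 2 8 5 10 1 9 3)| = 13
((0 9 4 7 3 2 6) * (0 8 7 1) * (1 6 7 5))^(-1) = ((0 9 4 6 8 5 1)(2 7 3))^(-1) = (0 1 5 8 6 4 9)(2 3 7)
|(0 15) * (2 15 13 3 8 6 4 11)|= 9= |(0 13 3 8 6 4 11 2 15)|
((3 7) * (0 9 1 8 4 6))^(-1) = ((0 9 1 8 4 6)(3 7))^(-1) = (0 6 4 8 1 9)(3 7)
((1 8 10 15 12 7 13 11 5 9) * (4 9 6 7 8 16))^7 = ((1 16 4 9)(5 6 7 13 11)(8 10 15 12))^7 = (1 9 4 16)(5 7 11 6 13)(8 12 15 10)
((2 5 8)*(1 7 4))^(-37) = (1 4 7)(2 8 5)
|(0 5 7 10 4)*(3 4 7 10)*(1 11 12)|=6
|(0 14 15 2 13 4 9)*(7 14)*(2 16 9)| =6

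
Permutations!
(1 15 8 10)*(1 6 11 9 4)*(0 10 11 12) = (0 10 6 12)(1 15 8 11 9 4) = [10, 15, 2, 3, 1, 5, 12, 7, 11, 4, 6, 9, 0, 13, 14, 8]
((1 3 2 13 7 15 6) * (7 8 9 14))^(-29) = ((1 3 2 13 8 9 14 7 15 6))^(-29) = (1 3 2 13 8 9 14 7 15 6)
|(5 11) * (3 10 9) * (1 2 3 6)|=6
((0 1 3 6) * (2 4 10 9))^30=(0 3)(1 6)(2 10)(4 9)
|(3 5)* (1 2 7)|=|(1 2 7)(3 5)|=6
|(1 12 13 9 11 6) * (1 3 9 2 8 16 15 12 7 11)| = 6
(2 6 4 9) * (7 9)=(2 6 4 7 9)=[0, 1, 6, 3, 7, 5, 4, 9, 8, 2]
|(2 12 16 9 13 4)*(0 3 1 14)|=12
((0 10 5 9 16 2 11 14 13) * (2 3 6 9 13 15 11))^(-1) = ((0 10 5 13)(3 6 9 16)(11 14 15))^(-1) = (0 13 5 10)(3 16 9 6)(11 15 14)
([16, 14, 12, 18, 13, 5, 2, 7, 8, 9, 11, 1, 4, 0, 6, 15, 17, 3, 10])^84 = [0, 1, 2, 3, 4, 5, 6, 7, 8, 9, 10, 11, 12, 13, 14, 15, 16, 17, 18]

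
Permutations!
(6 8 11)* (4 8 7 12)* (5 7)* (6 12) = (4 8 11 12)(5 7 6) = [0, 1, 2, 3, 8, 7, 5, 6, 11, 9, 10, 12, 4]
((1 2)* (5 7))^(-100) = ((1 2)(5 7))^(-100) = (7)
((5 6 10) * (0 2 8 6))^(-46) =(0 8 10)(2 6 5)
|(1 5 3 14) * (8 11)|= |(1 5 3 14)(8 11)|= 4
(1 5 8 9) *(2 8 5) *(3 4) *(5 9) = (1 2 8 5 9)(3 4) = [0, 2, 8, 4, 3, 9, 6, 7, 5, 1]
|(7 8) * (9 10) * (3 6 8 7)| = |(3 6 8)(9 10)| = 6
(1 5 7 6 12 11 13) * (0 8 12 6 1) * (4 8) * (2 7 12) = [4, 5, 7, 3, 8, 12, 6, 1, 2, 9, 10, 13, 11, 0] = (0 4 8 2 7 1 5 12 11 13)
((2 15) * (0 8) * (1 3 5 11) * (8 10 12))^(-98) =(15)(0 12)(1 5)(3 11)(8 10)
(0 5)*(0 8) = (0 5 8) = [5, 1, 2, 3, 4, 8, 6, 7, 0]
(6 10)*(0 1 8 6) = [1, 8, 2, 3, 4, 5, 10, 7, 6, 9, 0] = (0 1 8 6 10)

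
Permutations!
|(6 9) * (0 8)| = 2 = |(0 8)(6 9)|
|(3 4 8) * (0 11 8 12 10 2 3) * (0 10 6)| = |(0 11 8 10 2 3 4 12 6)| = 9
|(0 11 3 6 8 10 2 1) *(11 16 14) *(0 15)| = 11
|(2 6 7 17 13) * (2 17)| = 6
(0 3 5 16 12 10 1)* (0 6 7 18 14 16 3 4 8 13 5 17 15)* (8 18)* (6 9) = (0 4 18 14 16 12 10 1 9 6 7 8 13 5 3 17 15) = [4, 9, 2, 17, 18, 3, 7, 8, 13, 6, 1, 11, 10, 5, 16, 0, 12, 15, 14]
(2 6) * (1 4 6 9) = [0, 4, 9, 3, 6, 5, 2, 7, 8, 1] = (1 4 6 2 9)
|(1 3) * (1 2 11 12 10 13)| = |(1 3 2 11 12 10 13)| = 7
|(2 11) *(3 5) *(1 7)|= 2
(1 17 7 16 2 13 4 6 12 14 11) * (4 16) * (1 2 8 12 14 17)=(2 13 16 8 12 17 7 4 6 14 11)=[0, 1, 13, 3, 6, 5, 14, 4, 12, 9, 10, 2, 17, 16, 11, 15, 8, 7]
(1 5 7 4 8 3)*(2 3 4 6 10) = (1 5 7 6 10 2 3)(4 8) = [0, 5, 3, 1, 8, 7, 10, 6, 4, 9, 2]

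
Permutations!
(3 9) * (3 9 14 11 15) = (3 14 11 15) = [0, 1, 2, 14, 4, 5, 6, 7, 8, 9, 10, 15, 12, 13, 11, 3]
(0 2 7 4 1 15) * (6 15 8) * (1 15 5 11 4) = [2, 8, 7, 3, 15, 11, 5, 1, 6, 9, 10, 4, 12, 13, 14, 0] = (0 2 7 1 8 6 5 11 4 15)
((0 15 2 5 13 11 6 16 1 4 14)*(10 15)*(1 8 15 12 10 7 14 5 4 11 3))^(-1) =(0 14 7)(1 3 13 5 4 2 15 8 16 6 11)(10 12)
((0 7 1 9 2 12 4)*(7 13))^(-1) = ((0 13 7 1 9 2 12 4))^(-1) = (0 4 12 2 9 1 7 13)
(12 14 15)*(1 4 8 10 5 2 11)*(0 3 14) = (0 3 14 15 12)(1 4 8 10 5 2 11) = [3, 4, 11, 14, 8, 2, 6, 7, 10, 9, 5, 1, 0, 13, 15, 12]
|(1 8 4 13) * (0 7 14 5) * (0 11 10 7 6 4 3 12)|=40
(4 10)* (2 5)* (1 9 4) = (1 9 4 10)(2 5) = [0, 9, 5, 3, 10, 2, 6, 7, 8, 4, 1]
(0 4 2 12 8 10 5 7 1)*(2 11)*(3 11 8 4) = (0 3 11 2 12 4 8 10 5 7 1) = [3, 0, 12, 11, 8, 7, 6, 1, 10, 9, 5, 2, 4]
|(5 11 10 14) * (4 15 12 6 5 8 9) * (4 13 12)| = 18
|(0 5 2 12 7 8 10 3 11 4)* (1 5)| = |(0 1 5 2 12 7 8 10 3 11 4)| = 11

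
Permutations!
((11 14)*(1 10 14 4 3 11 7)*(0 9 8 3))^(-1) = (0 4 11 3 8 9)(1 7 14 10)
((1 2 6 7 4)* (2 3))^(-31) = ((1 3 2 6 7 4))^(-31) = (1 4 7 6 2 3)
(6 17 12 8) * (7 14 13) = (6 17 12 8)(7 14 13) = [0, 1, 2, 3, 4, 5, 17, 14, 6, 9, 10, 11, 8, 7, 13, 15, 16, 12]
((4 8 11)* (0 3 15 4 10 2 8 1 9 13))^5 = (0 9 4 3 13 1 15)(2 8 11 10)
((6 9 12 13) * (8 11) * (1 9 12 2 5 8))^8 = ((1 9 2 5 8 11)(6 12 13))^8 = (1 2 8)(5 11 9)(6 13 12)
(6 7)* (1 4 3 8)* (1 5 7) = [0, 4, 2, 8, 3, 7, 1, 6, 5] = (1 4 3 8 5 7 6)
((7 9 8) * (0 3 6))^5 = ((0 3 6)(7 9 8))^5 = (0 6 3)(7 8 9)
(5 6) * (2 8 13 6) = (2 8 13 6 5) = [0, 1, 8, 3, 4, 2, 5, 7, 13, 9, 10, 11, 12, 6]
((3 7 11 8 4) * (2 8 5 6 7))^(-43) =((2 8 4 3)(5 6 7 11))^(-43) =(2 8 4 3)(5 6 7 11)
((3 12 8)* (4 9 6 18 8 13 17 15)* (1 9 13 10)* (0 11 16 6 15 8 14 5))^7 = ((0 11 16 6 18 14 5)(1 9 15 4 13 17 8 3 12 10))^7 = (18)(1 3 13 9 12 17 15 10 8 4)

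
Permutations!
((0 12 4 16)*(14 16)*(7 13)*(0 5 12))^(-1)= (4 12 5 16 14)(7 13)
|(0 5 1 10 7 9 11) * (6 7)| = |(0 5 1 10 6 7 9 11)| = 8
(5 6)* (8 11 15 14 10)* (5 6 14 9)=(5 14 10 8 11 15 9)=[0, 1, 2, 3, 4, 14, 6, 7, 11, 5, 8, 15, 12, 13, 10, 9]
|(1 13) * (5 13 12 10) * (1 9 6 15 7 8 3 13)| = 28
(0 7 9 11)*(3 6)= (0 7 9 11)(3 6)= [7, 1, 2, 6, 4, 5, 3, 9, 8, 11, 10, 0]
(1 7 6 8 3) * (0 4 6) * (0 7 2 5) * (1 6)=[4, 2, 5, 6, 1, 0, 8, 7, 3]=(0 4 1 2 5)(3 6 8)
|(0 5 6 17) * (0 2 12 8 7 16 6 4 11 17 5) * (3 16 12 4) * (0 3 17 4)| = |(0 3 16 6 5 17 2)(4 11)(7 12 8)| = 42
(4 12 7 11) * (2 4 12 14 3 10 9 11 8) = (2 4 14 3 10 9 11 12 7 8) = [0, 1, 4, 10, 14, 5, 6, 8, 2, 11, 9, 12, 7, 13, 3]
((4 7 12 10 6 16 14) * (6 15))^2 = (4 12 15 16)(6 14 7 10)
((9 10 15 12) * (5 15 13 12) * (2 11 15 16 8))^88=((2 11 15 5 16 8)(9 10 13 12))^88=(2 16 15)(5 11 8)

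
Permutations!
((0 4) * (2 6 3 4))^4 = (0 4 3 6 2)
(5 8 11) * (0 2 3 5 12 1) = (0 2 3 5 8 11 12 1) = [2, 0, 3, 5, 4, 8, 6, 7, 11, 9, 10, 12, 1]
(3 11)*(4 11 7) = (3 7 4 11) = [0, 1, 2, 7, 11, 5, 6, 4, 8, 9, 10, 3]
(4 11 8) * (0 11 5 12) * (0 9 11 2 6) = (0 2 6)(4 5 12 9 11 8) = [2, 1, 6, 3, 5, 12, 0, 7, 4, 11, 10, 8, 9]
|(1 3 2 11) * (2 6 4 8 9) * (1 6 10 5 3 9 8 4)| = |(1 9 2 11 6)(3 10 5)| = 15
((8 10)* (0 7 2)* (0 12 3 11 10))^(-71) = ((0 7 2 12 3 11 10 8))^(-71) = (0 7 2 12 3 11 10 8)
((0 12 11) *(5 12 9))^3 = (0 12 9 11 5)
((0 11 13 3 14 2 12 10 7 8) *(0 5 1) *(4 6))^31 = (0 10 13 8 14 1 12 11 7 3 5 2)(4 6)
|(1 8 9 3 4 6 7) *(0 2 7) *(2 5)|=10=|(0 5 2 7 1 8 9 3 4 6)|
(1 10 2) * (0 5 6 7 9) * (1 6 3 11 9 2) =(0 5 3 11 9)(1 10)(2 6 7) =[5, 10, 6, 11, 4, 3, 7, 2, 8, 0, 1, 9]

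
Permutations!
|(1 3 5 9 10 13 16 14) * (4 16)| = 9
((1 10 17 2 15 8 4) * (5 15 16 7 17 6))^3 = (1 5 4 6 8 10 15)(2 17 7 16)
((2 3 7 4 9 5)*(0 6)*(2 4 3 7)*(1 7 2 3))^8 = (4 5 9)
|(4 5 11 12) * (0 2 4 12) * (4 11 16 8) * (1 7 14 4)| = |(0 2 11)(1 7 14 4 5 16 8)| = 21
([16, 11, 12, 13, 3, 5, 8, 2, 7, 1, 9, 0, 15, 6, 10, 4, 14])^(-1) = (0 11 1 9 10 14 16)(2 7 8 6 13 3 4 15 12)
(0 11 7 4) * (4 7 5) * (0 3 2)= (0 11 5 4 3 2)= [11, 1, 0, 2, 3, 4, 6, 7, 8, 9, 10, 5]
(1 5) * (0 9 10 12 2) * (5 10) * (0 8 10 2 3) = [9, 2, 8, 0, 4, 1, 6, 7, 10, 5, 12, 11, 3] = (0 9 5 1 2 8 10 12 3)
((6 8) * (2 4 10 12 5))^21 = (2 4 10 12 5)(6 8)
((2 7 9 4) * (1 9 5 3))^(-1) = (1 3 5 7 2 4 9) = ((1 9 4 2 7 5 3))^(-1)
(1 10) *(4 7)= (1 10)(4 7)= [0, 10, 2, 3, 7, 5, 6, 4, 8, 9, 1]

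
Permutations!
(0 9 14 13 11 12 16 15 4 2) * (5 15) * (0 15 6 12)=(0 9 14 13 11)(2 15 4)(5 6 12 16)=[9, 1, 15, 3, 2, 6, 12, 7, 8, 14, 10, 0, 16, 11, 13, 4, 5]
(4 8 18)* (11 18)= (4 8 11 18)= [0, 1, 2, 3, 8, 5, 6, 7, 11, 9, 10, 18, 12, 13, 14, 15, 16, 17, 4]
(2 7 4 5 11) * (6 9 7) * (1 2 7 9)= (1 2 6)(4 5 11 7)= [0, 2, 6, 3, 5, 11, 1, 4, 8, 9, 10, 7]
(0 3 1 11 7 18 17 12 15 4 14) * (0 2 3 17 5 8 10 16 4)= (0 17 12 15)(1 11 7 18 5 8 10 16 4 14 2 3)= [17, 11, 3, 1, 14, 8, 6, 18, 10, 9, 16, 7, 15, 13, 2, 0, 4, 12, 5]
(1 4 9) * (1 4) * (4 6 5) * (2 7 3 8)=[0, 1, 7, 8, 9, 4, 5, 3, 2, 6]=(2 7 3 8)(4 9 6 5)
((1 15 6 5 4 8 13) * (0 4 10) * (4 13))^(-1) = (0 10 5 6 15 1 13)(4 8)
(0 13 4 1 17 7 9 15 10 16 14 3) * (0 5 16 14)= [13, 17, 2, 5, 1, 16, 6, 9, 8, 15, 14, 11, 12, 4, 3, 10, 0, 7]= (0 13 4 1 17 7 9 15 10 14 3 5 16)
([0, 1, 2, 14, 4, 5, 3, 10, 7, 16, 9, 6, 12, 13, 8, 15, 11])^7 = [0, 1, 2, 11, 4, 5, 16, 14, 3, 7, 8, 9, 12, 13, 6, 15, 10]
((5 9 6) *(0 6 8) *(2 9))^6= ((0 6 5 2 9 8))^6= (9)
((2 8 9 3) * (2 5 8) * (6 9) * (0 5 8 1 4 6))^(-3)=(0 9 1 8 6 5 3 4)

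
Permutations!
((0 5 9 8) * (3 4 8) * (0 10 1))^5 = ((0 5 9 3 4 8 10 1))^5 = (0 8 9 1 4 5 10 3)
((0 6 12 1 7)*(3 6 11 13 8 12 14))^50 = (0 11 13 8 12 1 7)(3 14 6)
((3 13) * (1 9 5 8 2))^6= ((1 9 5 8 2)(3 13))^6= (13)(1 9 5 8 2)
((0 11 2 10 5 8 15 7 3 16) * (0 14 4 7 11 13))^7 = ((0 13)(2 10 5 8 15 11)(3 16 14 4 7))^7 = (0 13)(2 10 5 8 15 11)(3 14 7 16 4)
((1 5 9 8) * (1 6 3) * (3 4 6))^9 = ((1 5 9 8 3)(4 6))^9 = (1 3 8 9 5)(4 6)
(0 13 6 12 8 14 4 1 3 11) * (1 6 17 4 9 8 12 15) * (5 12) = (0 13 17 4 6 15 1 3 11)(5 12)(8 14 9) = [13, 3, 2, 11, 6, 12, 15, 7, 14, 8, 10, 0, 5, 17, 9, 1, 16, 4]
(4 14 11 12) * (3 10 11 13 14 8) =(3 10 11 12 4 8)(13 14) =[0, 1, 2, 10, 8, 5, 6, 7, 3, 9, 11, 12, 4, 14, 13]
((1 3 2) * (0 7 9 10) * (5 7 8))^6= (10)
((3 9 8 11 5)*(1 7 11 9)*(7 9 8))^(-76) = (1 7 5)(3 9 11)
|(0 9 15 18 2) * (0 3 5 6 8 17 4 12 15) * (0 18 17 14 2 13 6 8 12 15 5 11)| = 12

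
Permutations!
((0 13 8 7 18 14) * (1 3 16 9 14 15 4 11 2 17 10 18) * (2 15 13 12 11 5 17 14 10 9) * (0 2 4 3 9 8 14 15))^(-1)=((0 12 11)(1 9 10 18 13 14 2 15 3 16 4 5 17 8 7))^(-1)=(0 11 12)(1 7 8 17 5 4 16 3 15 2 14 13 18 10 9)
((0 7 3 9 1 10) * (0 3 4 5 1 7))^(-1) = (1 5 4 7 9 3 10) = ((1 10 3 9 7 4 5))^(-1)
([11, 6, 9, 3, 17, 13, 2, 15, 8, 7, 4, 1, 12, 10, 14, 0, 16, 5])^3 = [6, 9, 15, 3, 13, 4, 7, 11, 8, 0, 5, 2, 12, 17, 14, 1, 16, 10]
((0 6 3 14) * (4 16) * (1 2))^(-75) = (0 6 3 14)(1 2)(4 16)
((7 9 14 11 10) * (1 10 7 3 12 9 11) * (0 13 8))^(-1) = ((0 13 8)(1 10 3 12 9 14)(7 11))^(-1) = (0 8 13)(1 14 9 12 3 10)(7 11)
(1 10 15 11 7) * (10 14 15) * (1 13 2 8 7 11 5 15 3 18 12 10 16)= (1 14 3 18 12 10 16)(2 8 7 13)(5 15)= [0, 14, 8, 18, 4, 15, 6, 13, 7, 9, 16, 11, 10, 2, 3, 5, 1, 17, 12]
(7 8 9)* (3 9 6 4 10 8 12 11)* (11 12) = (12)(3 9 7 11)(4 10 8 6) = [0, 1, 2, 9, 10, 5, 4, 11, 6, 7, 8, 3, 12]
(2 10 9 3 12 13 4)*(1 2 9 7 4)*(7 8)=[0, 2, 10, 12, 9, 5, 6, 4, 7, 3, 8, 11, 13, 1]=(1 2 10 8 7 4 9 3 12 13)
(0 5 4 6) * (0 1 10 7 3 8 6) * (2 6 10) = (0 5 4)(1 2 6)(3 8 10 7) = [5, 2, 6, 8, 0, 4, 1, 3, 10, 9, 7]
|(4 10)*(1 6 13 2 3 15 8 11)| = |(1 6 13 2 3 15 8 11)(4 10)| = 8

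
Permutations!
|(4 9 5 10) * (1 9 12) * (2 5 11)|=8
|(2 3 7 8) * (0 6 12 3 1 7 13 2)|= 9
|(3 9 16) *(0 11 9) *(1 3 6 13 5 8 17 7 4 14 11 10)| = |(0 10 1 3)(4 14 11 9 16 6 13 5 8 17 7)| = 44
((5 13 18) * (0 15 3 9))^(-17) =(0 9 3 15)(5 13 18)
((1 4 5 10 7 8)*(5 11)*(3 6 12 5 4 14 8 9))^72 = ((1 14 8)(3 6 12 5 10 7 9)(4 11))^72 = (14)(3 12 10 9 6 5 7)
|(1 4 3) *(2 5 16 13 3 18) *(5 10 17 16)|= 9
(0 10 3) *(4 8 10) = (0 4 8 10 3) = [4, 1, 2, 0, 8, 5, 6, 7, 10, 9, 3]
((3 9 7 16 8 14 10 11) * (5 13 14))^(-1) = (3 11 10 14 13 5 8 16 7 9)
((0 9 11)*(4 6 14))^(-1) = (0 11 9)(4 14 6) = ((0 9 11)(4 6 14))^(-1)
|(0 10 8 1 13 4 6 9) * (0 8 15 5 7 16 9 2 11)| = 14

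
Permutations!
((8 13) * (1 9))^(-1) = (1 9)(8 13)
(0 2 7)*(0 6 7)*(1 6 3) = [2, 6, 0, 1, 4, 5, 7, 3] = (0 2)(1 6 7 3)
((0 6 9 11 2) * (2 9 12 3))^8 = (0 3 6 2 12)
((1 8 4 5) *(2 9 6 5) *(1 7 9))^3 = ((1 8 4 2)(5 7 9 6))^3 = (1 2 4 8)(5 6 9 7)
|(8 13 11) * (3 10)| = 6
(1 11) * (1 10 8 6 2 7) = (1 11 10 8 6 2 7) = [0, 11, 7, 3, 4, 5, 2, 1, 6, 9, 8, 10]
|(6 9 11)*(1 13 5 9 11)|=4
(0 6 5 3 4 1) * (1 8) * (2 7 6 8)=(0 8 1)(2 7 6 5 3 4)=[8, 0, 7, 4, 2, 3, 5, 6, 1]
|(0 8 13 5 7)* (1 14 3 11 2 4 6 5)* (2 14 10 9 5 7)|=33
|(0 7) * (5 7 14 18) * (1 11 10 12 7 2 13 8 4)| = 13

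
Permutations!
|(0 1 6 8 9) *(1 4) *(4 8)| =|(0 8 9)(1 6 4)| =3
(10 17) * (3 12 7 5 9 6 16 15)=(3 12 7 5 9 6 16 15)(10 17)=[0, 1, 2, 12, 4, 9, 16, 5, 8, 6, 17, 11, 7, 13, 14, 3, 15, 10]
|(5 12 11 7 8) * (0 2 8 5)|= |(0 2 8)(5 12 11 7)|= 12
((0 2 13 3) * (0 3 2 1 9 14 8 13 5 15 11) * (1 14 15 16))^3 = (0 13 16 15 14 2 1 11 8 5 9)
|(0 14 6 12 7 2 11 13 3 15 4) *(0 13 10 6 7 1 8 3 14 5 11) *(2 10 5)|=|(0 2)(1 8 3 15 4 13 14 7 10 6 12)(5 11)|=22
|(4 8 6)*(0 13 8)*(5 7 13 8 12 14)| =20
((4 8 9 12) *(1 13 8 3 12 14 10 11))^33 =((1 13 8 9 14 10 11)(3 12 4))^33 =(1 10 9 13 11 14 8)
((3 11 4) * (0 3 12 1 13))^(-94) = ((0 3 11 4 12 1 13))^(-94) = (0 12 3 1 11 13 4)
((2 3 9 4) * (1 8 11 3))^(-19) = (1 11 9 2 8 3 4)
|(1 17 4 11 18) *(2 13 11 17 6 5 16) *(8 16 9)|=|(1 6 5 9 8 16 2 13 11 18)(4 17)|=10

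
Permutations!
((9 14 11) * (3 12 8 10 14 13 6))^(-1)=(3 6 13 9 11 14 10 8 12)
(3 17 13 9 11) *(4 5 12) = (3 17 13 9 11)(4 5 12) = [0, 1, 2, 17, 5, 12, 6, 7, 8, 11, 10, 3, 4, 9, 14, 15, 16, 13]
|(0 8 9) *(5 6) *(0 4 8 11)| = |(0 11)(4 8 9)(5 6)| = 6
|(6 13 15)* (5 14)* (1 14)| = |(1 14 5)(6 13 15)| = 3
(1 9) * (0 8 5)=(0 8 5)(1 9)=[8, 9, 2, 3, 4, 0, 6, 7, 5, 1]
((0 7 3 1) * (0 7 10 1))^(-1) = (0 3 7 1 10)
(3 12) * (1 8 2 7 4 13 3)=(1 8 2 7 4 13 3 12)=[0, 8, 7, 12, 13, 5, 6, 4, 2, 9, 10, 11, 1, 3]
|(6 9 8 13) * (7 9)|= 5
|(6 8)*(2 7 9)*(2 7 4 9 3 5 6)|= 8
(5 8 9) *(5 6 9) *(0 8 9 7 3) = (0 8 5 9 6 7 3) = [8, 1, 2, 0, 4, 9, 7, 3, 5, 6]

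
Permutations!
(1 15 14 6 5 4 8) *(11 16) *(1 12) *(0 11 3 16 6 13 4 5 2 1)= (0 11 6 2 1 15 14 13 4 8 12)(3 16)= [11, 15, 1, 16, 8, 5, 2, 7, 12, 9, 10, 6, 0, 4, 13, 14, 3]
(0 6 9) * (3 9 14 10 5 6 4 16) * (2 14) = [4, 1, 14, 9, 16, 6, 2, 7, 8, 0, 5, 11, 12, 13, 10, 15, 3] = (0 4 16 3 9)(2 14 10 5 6)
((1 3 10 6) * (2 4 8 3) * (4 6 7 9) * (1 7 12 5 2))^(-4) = (2 3 7 12 4)(5 8 6 10 9)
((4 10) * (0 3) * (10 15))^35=(0 3)(4 10 15)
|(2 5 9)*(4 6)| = |(2 5 9)(4 6)| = 6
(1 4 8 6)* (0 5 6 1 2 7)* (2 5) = (0 2 7)(1 4 8)(5 6) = [2, 4, 7, 3, 8, 6, 5, 0, 1]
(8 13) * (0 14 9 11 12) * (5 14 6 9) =(0 6 9 11 12)(5 14)(8 13) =[6, 1, 2, 3, 4, 14, 9, 7, 13, 11, 10, 12, 0, 8, 5]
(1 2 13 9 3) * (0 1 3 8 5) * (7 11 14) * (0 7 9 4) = (0 1 2 13 4)(5 7 11 14 9 8) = [1, 2, 13, 3, 0, 7, 6, 11, 5, 8, 10, 14, 12, 4, 9]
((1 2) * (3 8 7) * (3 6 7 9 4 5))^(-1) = ((1 2)(3 8 9 4 5)(6 7))^(-1) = (1 2)(3 5 4 9 8)(6 7)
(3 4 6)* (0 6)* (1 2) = (0 6 3 4)(1 2) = [6, 2, 1, 4, 0, 5, 3]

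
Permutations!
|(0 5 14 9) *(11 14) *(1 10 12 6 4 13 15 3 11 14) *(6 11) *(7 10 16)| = 60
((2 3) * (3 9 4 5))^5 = ((2 9 4 5 3))^5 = (9)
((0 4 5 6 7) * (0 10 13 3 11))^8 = ((0 4 5 6 7 10 13 3 11))^8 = (0 11 3 13 10 7 6 5 4)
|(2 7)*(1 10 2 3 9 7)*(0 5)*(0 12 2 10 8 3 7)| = 8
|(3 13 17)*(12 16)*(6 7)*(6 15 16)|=|(3 13 17)(6 7 15 16 12)|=15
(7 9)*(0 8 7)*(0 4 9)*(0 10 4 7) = [8, 1, 2, 3, 9, 5, 6, 10, 0, 7, 4] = (0 8)(4 9 7 10)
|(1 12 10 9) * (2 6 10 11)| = 7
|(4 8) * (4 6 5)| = 4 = |(4 8 6 5)|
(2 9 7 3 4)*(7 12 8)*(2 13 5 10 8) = (2 9 12)(3 4 13 5 10 8 7) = [0, 1, 9, 4, 13, 10, 6, 3, 7, 12, 8, 11, 2, 5]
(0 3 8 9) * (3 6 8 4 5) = (0 6 8 9)(3 4 5) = [6, 1, 2, 4, 5, 3, 8, 7, 9, 0]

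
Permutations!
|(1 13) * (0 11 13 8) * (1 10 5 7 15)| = |(0 11 13 10 5 7 15 1 8)| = 9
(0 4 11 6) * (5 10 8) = (0 4 11 6)(5 10 8) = [4, 1, 2, 3, 11, 10, 0, 7, 5, 9, 8, 6]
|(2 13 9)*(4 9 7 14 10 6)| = |(2 13 7 14 10 6 4 9)| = 8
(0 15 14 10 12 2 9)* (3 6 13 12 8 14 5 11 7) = (0 15 5 11 7 3 6 13 12 2 9)(8 14 10) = [15, 1, 9, 6, 4, 11, 13, 3, 14, 0, 8, 7, 2, 12, 10, 5]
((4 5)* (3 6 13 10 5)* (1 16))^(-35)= (1 16)(3 6 13 10 5 4)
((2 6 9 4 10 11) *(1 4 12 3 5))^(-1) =(1 5 3 12 9 6 2 11 10 4)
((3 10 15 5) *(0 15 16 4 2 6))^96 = ((0 15 5 3 10 16 4 2 6))^96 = (0 4 3)(2 10 15)(5 6 16)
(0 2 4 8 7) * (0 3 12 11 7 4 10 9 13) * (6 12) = (0 2 10 9 13)(3 6 12 11 7)(4 8) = [2, 1, 10, 6, 8, 5, 12, 3, 4, 13, 9, 7, 11, 0]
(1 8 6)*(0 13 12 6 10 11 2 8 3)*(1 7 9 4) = (0 13 12 6 7 9 4 1 3)(2 8 10 11) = [13, 3, 8, 0, 1, 5, 7, 9, 10, 4, 11, 2, 6, 12]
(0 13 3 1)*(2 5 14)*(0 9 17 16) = (0 13 3 1 9 17 16)(2 5 14) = [13, 9, 5, 1, 4, 14, 6, 7, 8, 17, 10, 11, 12, 3, 2, 15, 0, 16]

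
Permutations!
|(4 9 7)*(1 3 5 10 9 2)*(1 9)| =|(1 3 5 10)(2 9 7 4)| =4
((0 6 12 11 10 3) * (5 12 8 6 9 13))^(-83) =((0 9 13 5 12 11 10 3)(6 8))^(-83) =(0 11 13 3 12 9 10 5)(6 8)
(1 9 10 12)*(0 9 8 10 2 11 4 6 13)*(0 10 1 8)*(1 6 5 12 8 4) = (0 9 2 11 1)(4 5 12)(6 13 10 8) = [9, 0, 11, 3, 5, 12, 13, 7, 6, 2, 8, 1, 4, 10]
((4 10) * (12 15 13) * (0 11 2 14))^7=(0 14 2 11)(4 10)(12 15 13)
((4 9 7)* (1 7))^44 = (9)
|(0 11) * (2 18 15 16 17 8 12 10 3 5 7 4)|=|(0 11)(2 18 15 16 17 8 12 10 3 5 7 4)|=12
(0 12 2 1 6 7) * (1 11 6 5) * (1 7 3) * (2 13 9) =(0 12 13 9 2 11 6 3 1 5 7) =[12, 5, 11, 1, 4, 7, 3, 0, 8, 2, 10, 6, 13, 9]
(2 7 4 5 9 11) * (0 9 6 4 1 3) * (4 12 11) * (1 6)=(0 9 4 5 1 3)(2 7 6 12 11)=[9, 3, 7, 0, 5, 1, 12, 6, 8, 4, 10, 2, 11]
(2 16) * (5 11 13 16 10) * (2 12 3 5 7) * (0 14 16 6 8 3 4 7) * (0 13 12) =(0 14 16)(2 10 13 6 8 3 5 11 12 4 7) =[14, 1, 10, 5, 7, 11, 8, 2, 3, 9, 13, 12, 4, 6, 16, 15, 0]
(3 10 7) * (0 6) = (0 6)(3 10 7) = [6, 1, 2, 10, 4, 5, 0, 3, 8, 9, 7]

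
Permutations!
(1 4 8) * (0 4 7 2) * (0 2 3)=(0 4 8 1 7 3)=[4, 7, 2, 0, 8, 5, 6, 3, 1]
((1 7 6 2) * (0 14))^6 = ((0 14)(1 7 6 2))^6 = (14)(1 6)(2 7)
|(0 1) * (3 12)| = 2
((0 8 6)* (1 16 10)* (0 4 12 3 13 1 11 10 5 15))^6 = (0 13 8 1 6 16 4 5 12 15 3)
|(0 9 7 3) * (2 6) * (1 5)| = |(0 9 7 3)(1 5)(2 6)| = 4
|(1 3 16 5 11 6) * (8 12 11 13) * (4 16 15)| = |(1 3 15 4 16 5 13 8 12 11 6)| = 11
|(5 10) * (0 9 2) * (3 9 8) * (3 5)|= |(0 8 5 10 3 9 2)|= 7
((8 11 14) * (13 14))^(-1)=(8 14 13 11)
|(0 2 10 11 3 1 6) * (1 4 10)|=4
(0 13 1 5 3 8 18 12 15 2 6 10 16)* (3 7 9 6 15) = [13, 5, 15, 8, 4, 7, 10, 9, 18, 6, 16, 11, 3, 1, 14, 2, 0, 17, 12] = (0 13 1 5 7 9 6 10 16)(2 15)(3 8 18 12)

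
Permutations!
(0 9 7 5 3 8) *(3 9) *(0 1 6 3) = (1 6 3 8)(5 9 7) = [0, 6, 2, 8, 4, 9, 3, 5, 1, 7]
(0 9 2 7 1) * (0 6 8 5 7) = (0 9 2)(1 6 8 5 7) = [9, 6, 0, 3, 4, 7, 8, 1, 5, 2]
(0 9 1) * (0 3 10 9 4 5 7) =(0 4 5 7)(1 3 10 9) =[4, 3, 2, 10, 5, 7, 6, 0, 8, 1, 9]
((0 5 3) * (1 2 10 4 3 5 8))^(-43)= (0 3 4 10 2 1 8)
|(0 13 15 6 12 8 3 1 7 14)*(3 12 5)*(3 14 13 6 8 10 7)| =12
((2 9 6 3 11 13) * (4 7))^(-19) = (2 13 11 3 6 9)(4 7)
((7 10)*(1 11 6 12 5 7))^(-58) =(1 7 12 11 10 5 6)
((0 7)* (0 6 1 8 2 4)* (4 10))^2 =(0 6 8 10)(1 2 4 7)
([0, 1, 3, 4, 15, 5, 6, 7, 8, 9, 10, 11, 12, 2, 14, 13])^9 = [0, 1, 13, 2, 3, 5, 6, 7, 8, 9, 10, 11, 12, 15, 14, 4]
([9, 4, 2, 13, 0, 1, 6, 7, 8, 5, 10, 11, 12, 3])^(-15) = [0, 1, 2, 13, 4, 5, 6, 7, 8, 9, 10, 11, 12, 3]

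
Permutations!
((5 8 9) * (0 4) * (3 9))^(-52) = ((0 4)(3 9 5 8))^(-52) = (9)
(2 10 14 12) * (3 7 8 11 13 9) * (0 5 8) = (0 5 8 11 13 9 3 7)(2 10 14 12) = [5, 1, 10, 7, 4, 8, 6, 0, 11, 3, 14, 13, 2, 9, 12]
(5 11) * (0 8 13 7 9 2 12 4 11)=[8, 1, 12, 3, 11, 0, 6, 9, 13, 2, 10, 5, 4, 7]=(0 8 13 7 9 2 12 4 11 5)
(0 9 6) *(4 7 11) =(0 9 6)(4 7 11) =[9, 1, 2, 3, 7, 5, 0, 11, 8, 6, 10, 4]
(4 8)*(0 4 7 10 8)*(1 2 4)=(0 1 2 4)(7 10 8)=[1, 2, 4, 3, 0, 5, 6, 10, 7, 9, 8]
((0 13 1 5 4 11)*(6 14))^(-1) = (0 11 4 5 1 13)(6 14)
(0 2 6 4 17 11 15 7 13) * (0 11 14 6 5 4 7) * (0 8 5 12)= (0 2 12)(4 17 14 6 7 13 11 15 8 5)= [2, 1, 12, 3, 17, 4, 7, 13, 5, 9, 10, 15, 0, 11, 6, 8, 16, 14]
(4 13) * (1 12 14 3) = (1 12 14 3)(4 13) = [0, 12, 2, 1, 13, 5, 6, 7, 8, 9, 10, 11, 14, 4, 3]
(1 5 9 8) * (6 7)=(1 5 9 8)(6 7)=[0, 5, 2, 3, 4, 9, 7, 6, 1, 8]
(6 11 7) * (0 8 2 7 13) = (0 8 2 7 6 11 13) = [8, 1, 7, 3, 4, 5, 11, 6, 2, 9, 10, 13, 12, 0]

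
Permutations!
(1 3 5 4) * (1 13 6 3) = [0, 1, 2, 5, 13, 4, 3, 7, 8, 9, 10, 11, 12, 6] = (3 5 4 13 6)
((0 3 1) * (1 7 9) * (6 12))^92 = (12)(0 7 1 3 9) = ((0 3 7 9 1)(6 12))^92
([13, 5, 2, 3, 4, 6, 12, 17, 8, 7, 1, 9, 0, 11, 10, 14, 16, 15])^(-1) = (0 12 6 5 1 10 14 15 17 7 9 11 13)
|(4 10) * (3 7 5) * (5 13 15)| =10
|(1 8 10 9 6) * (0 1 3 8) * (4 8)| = |(0 1)(3 4 8 10 9 6)| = 6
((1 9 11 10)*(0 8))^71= ((0 8)(1 9 11 10))^71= (0 8)(1 10 11 9)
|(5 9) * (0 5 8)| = 4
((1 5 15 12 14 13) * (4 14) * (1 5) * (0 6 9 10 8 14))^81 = (0 8 15 6 14 12 9 13 4 10 5)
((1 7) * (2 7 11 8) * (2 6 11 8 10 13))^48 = (13)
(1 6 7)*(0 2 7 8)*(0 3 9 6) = (0 2 7 1)(3 9 6 8) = [2, 0, 7, 9, 4, 5, 8, 1, 3, 6]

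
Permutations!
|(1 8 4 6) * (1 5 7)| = 6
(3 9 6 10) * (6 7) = (3 9 7 6 10) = [0, 1, 2, 9, 4, 5, 10, 6, 8, 7, 3]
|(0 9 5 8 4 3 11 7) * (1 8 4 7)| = |(0 9 5 4 3 11 1 8 7)| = 9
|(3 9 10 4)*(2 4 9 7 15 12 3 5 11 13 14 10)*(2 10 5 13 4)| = 20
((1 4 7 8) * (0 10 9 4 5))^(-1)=((0 10 9 4 7 8 1 5))^(-1)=(0 5 1 8 7 4 9 10)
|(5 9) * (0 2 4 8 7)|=10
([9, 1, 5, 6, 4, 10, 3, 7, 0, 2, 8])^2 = (0 2 10)(5 8 9)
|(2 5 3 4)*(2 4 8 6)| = |(2 5 3 8 6)| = 5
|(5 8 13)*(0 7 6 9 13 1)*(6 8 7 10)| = 9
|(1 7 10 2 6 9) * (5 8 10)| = |(1 7 5 8 10 2 6 9)| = 8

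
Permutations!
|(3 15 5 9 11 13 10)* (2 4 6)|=21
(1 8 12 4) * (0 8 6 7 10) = (0 8 12 4 1 6 7 10) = [8, 6, 2, 3, 1, 5, 7, 10, 12, 9, 0, 11, 4]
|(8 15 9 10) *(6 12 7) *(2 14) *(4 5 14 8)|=|(2 8 15 9 10 4 5 14)(6 12 7)|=24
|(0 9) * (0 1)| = |(0 9 1)| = 3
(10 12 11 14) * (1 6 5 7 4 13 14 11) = (1 6 5 7 4 13 14 10 12) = [0, 6, 2, 3, 13, 7, 5, 4, 8, 9, 12, 11, 1, 14, 10]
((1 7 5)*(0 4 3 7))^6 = ((0 4 3 7 5 1))^6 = (7)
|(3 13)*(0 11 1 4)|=|(0 11 1 4)(3 13)|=4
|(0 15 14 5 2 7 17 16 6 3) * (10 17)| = 11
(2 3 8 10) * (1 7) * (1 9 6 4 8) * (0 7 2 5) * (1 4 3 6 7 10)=(0 10 5)(1 2 6 3 4 8)(7 9)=[10, 2, 6, 4, 8, 0, 3, 9, 1, 7, 5]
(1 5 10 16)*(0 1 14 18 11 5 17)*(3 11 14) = (0 1 17)(3 11 5 10 16)(14 18) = [1, 17, 2, 11, 4, 10, 6, 7, 8, 9, 16, 5, 12, 13, 18, 15, 3, 0, 14]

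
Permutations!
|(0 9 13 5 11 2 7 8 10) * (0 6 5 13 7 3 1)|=11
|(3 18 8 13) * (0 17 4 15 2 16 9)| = |(0 17 4 15 2 16 9)(3 18 8 13)| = 28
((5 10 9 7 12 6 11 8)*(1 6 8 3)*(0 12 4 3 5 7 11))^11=((0 12 8 7 4 3 1 6)(5 10 9 11))^11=(0 7 1 12 4 6 8 3)(5 11 9 10)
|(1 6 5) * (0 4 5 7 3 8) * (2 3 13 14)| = |(0 4 5 1 6 7 13 14 2 3 8)| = 11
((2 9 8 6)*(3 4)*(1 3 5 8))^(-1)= (1 9 2 6 8 5 4 3)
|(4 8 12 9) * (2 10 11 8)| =|(2 10 11 8 12 9 4)| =7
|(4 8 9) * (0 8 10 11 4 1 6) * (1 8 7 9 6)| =15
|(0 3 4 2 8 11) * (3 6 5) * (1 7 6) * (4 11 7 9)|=11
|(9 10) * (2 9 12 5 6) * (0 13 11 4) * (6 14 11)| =11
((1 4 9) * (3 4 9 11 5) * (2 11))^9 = (1 9)(2 4 3 5 11)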